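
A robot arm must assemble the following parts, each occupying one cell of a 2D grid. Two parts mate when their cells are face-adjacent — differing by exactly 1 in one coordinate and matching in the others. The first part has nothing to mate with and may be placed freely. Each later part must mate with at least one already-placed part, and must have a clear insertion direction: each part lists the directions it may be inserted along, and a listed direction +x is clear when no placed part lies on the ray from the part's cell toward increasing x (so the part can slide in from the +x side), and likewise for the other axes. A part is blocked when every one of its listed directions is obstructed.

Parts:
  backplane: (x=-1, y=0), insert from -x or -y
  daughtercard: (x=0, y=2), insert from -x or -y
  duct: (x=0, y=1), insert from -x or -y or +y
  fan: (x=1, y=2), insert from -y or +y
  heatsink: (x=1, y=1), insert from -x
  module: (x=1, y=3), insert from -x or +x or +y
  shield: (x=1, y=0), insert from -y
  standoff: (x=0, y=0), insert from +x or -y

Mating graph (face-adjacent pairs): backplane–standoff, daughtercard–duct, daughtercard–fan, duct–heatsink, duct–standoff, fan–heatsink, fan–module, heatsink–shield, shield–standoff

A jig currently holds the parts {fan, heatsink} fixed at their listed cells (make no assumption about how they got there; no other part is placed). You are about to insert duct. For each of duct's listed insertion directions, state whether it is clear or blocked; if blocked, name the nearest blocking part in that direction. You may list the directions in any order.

-x: ray from duct(0, 1) has no placed part ⇒ clear
-y: ray from duct(0, 1) has no placed part ⇒ clear
+y: ray from duct(0, 1) has no placed part ⇒ clear

+y: clear; -x: clear; -y: clear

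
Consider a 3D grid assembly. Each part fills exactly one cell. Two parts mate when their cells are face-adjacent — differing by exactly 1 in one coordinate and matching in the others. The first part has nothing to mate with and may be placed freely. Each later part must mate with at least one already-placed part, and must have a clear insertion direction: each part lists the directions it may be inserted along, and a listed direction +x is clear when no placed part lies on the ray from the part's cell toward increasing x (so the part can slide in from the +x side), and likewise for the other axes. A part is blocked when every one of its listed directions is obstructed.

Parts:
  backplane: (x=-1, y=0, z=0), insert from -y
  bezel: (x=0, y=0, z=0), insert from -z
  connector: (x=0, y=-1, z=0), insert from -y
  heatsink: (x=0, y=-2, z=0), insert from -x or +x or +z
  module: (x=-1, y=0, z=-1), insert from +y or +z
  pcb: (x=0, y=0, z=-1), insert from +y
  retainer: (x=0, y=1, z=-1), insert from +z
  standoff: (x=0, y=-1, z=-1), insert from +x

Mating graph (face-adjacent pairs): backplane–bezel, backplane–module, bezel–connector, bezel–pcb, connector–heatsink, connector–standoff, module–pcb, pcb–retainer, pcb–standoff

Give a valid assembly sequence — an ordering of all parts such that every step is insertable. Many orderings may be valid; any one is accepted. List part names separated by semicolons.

standoff; connector; heatsink; bezel; pcb; retainer; module; backplane

1. standoff@(0, -1, -1) [+x clear] — {standoff}
2. connector@(0, -1, 0) [-y clear] — {connector, standoff}
3. heatsink@(0, -2, 0) [-x clear] — {connector, heatsink, standoff}
4. bezel@(0, 0, 0) [-z clear] — {bezel, connector, heatsink, standoff}
5. pcb@(0, 0, -1) [+y clear] — {bezel, connector, heatsink, pcb, standoff}
6. retainer@(0, 1, -1) [+z clear] — {bezel, connector, heatsink, pcb, retainer, standoff}
7. module@(-1, 0, -1) [+y clear] — {bezel, connector, heatsink, module, pcb, retainer, standoff}
8. backplane@(-1, 0, 0) [-y clear] — {backplane, bezel, connector, heatsink, module, pcb, retainer, standoff}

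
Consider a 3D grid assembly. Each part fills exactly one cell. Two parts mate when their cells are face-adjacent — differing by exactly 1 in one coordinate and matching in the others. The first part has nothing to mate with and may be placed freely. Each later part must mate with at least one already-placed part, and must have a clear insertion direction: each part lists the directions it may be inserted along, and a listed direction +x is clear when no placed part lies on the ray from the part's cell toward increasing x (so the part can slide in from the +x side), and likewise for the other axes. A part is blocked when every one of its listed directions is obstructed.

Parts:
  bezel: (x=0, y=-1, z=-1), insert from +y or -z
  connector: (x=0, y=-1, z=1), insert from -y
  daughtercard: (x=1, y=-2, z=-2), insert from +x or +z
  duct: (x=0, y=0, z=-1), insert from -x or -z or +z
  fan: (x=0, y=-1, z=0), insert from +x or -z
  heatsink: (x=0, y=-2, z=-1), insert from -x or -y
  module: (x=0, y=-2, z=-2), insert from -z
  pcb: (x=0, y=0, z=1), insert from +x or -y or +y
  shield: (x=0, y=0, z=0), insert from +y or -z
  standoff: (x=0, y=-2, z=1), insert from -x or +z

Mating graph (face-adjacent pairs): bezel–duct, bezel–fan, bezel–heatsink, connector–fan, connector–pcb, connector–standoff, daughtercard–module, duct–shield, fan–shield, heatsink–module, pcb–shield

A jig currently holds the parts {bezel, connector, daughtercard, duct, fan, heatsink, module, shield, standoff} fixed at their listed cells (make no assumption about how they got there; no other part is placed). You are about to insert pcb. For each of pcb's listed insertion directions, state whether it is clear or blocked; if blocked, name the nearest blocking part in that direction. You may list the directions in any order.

+x: clear; +y: clear; -y: blocked by connector

+x: ray from pcb(0, 0, 1) has no placed part ⇒ clear
-y: nearest on ray is connector@(0, -1, 1) ⇒ blocked
+y: ray from pcb(0, 0, 1) has no placed part ⇒ clear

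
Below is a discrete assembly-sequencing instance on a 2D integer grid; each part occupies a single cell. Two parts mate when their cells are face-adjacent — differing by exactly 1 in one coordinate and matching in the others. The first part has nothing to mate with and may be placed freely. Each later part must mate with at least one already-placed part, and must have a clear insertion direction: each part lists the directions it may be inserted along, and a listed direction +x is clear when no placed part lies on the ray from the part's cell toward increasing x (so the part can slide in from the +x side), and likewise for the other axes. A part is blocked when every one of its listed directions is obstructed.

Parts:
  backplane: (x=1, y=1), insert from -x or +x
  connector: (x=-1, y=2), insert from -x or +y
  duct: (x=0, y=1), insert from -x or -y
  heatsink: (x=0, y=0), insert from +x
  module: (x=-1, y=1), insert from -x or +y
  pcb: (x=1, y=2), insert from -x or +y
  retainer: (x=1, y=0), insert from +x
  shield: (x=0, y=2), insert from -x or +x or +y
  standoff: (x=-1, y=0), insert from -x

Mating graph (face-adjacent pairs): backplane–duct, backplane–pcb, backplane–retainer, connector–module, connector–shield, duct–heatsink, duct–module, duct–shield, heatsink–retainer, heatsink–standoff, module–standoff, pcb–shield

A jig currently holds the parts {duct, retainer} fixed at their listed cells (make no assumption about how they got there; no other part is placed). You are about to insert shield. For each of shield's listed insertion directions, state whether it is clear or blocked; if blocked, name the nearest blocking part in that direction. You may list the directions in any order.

-x: ray from shield(0, 2) has no placed part ⇒ clear
+x: ray from shield(0, 2) has no placed part ⇒ clear
+y: ray from shield(0, 2) has no placed part ⇒ clear

+x: clear; +y: clear; -x: clear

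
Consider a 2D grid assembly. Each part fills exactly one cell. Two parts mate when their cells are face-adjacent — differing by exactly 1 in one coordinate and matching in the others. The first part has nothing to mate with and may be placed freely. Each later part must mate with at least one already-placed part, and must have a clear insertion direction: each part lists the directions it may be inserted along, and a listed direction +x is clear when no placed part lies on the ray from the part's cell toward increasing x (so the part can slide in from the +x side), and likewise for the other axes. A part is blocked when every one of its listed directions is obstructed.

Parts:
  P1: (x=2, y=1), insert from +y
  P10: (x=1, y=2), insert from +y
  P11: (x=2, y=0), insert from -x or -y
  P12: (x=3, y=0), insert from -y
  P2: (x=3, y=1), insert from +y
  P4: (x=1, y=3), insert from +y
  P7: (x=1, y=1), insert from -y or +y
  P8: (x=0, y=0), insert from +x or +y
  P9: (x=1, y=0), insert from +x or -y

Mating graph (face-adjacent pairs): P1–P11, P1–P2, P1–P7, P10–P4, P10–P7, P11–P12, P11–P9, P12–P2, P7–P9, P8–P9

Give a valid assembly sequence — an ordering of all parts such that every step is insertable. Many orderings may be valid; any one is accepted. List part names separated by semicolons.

P7; P10; P4; P9; P11; P12; P2; P8; P1

1. P7@(1, 1) [-y clear] — {P7}
2. P10@(1, 2) [+y clear] — {P10, P7}
3. P4@(1, 3) [+y clear] — {P10, P4, P7}
4. P9@(1, 0) [+x clear] — {P10, P4, P7, P9}
5. P11@(2, 0) [-y clear] — {P10, P11, P4, P7, P9}
6. P12@(3, 0) [-y clear] — {P10, P11, P12, P4, P7, P9}
7. P2@(3, 1) [+y clear] — {P10, P11, P12, P2, P4, P7, P9}
8. P8@(0, 0) [+y clear] — {P10, P11, P12, P2, P4, P7, P8, P9}
9. P1@(2, 1) [+y clear] — {P1, P10, P11, P12, P2, P4, P7, P8, P9}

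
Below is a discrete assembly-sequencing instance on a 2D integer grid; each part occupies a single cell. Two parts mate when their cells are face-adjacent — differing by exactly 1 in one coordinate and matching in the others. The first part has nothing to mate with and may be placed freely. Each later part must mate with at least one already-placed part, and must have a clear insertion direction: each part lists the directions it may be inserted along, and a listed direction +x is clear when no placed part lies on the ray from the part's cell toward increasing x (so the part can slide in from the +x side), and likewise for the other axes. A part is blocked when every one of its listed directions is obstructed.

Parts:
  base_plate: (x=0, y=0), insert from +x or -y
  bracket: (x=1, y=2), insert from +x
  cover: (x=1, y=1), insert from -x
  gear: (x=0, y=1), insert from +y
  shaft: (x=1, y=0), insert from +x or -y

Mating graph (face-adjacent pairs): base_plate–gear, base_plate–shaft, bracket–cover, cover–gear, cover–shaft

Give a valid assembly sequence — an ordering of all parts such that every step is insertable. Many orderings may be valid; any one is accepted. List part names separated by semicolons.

cover; gear; base_plate; bracket; shaft

1. cover@(1, 1) [-x clear] — {cover}
2. gear@(0, 1) [+y clear] — {cover, gear}
3. base_plate@(0, 0) [+x clear] — {base_plate, cover, gear}
4. bracket@(1, 2) [+x clear] — {base_plate, bracket, cover, gear}
5. shaft@(1, 0) [+x clear] — {base_plate, bracket, cover, gear, shaft}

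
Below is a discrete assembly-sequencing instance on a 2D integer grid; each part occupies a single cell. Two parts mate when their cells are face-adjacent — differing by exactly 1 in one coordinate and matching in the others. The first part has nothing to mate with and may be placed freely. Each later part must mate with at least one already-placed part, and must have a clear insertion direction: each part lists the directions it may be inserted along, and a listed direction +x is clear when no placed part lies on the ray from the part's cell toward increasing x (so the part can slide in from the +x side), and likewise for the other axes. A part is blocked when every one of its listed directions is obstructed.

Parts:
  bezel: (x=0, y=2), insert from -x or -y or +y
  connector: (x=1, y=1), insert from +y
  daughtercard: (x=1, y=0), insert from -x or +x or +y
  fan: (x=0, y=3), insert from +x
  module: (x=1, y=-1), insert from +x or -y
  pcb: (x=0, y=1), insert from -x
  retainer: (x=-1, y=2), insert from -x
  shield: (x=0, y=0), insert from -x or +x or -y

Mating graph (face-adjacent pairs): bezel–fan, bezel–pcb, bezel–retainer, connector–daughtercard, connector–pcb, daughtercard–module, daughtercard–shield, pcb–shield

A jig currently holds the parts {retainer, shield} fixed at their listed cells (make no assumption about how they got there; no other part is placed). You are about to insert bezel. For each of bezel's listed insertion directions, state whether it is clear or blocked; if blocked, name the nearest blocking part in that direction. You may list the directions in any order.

+y: clear; -x: blocked by retainer; -y: blocked by shield

-x: nearest on ray is retainer@(-1, 2) ⇒ blocked
-y: nearest on ray is shield@(0, 0) ⇒ blocked
+y: ray from bezel(0, 2) has no placed part ⇒ clear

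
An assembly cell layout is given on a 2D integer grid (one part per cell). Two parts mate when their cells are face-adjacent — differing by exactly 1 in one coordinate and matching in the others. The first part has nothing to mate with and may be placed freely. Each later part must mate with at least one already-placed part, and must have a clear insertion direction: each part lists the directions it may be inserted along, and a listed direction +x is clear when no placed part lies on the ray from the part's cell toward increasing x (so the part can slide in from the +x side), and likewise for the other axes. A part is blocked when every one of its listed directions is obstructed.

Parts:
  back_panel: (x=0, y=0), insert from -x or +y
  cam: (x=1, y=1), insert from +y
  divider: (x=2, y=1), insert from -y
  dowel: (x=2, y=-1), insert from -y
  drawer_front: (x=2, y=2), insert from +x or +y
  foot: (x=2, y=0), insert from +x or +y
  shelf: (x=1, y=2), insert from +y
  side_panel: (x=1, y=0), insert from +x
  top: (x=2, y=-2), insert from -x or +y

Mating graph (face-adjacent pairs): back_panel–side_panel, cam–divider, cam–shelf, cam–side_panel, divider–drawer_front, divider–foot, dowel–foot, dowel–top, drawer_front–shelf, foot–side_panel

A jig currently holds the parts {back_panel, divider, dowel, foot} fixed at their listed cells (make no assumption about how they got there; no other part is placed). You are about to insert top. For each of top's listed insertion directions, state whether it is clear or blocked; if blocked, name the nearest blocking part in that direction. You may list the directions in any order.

+y: blocked by dowel; -x: clear

-x: ray from top(2, -2) has no placed part ⇒ clear
+y: nearest on ray is dowel@(2, -1) ⇒ blocked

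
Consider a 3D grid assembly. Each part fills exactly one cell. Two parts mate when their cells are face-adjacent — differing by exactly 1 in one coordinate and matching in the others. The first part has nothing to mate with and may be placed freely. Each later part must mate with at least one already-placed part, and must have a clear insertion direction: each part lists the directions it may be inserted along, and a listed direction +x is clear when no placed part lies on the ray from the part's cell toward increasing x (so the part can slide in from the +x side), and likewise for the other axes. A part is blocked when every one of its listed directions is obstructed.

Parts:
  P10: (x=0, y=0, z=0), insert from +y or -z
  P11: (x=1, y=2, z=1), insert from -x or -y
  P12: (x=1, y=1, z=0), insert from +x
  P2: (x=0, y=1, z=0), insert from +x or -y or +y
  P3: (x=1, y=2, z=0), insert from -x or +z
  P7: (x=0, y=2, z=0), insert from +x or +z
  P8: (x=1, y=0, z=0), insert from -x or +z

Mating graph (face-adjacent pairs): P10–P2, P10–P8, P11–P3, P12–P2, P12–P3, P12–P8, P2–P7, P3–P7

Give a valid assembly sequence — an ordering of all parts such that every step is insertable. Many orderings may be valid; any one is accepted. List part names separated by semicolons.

P2; P12; P3; P7; P10; P11; P8

1. P2@(0, 1, 0) [+x clear] — {P2}
2. P12@(1, 1, 0) [+x clear] — {P12, P2}
3. P3@(1, 2, 0) [-x clear] — {P12, P2, P3}
4. P7@(0, 2, 0) [+z clear] — {P12, P2, P3, P7}
5. P10@(0, 0, 0) [-z clear] — {P10, P12, P2, P3, P7}
6. P11@(1, 2, 1) [-x clear] — {P10, P11, P12, P2, P3, P7}
7. P8@(1, 0, 0) [+z clear] — {P10, P11, P12, P2, P3, P7, P8}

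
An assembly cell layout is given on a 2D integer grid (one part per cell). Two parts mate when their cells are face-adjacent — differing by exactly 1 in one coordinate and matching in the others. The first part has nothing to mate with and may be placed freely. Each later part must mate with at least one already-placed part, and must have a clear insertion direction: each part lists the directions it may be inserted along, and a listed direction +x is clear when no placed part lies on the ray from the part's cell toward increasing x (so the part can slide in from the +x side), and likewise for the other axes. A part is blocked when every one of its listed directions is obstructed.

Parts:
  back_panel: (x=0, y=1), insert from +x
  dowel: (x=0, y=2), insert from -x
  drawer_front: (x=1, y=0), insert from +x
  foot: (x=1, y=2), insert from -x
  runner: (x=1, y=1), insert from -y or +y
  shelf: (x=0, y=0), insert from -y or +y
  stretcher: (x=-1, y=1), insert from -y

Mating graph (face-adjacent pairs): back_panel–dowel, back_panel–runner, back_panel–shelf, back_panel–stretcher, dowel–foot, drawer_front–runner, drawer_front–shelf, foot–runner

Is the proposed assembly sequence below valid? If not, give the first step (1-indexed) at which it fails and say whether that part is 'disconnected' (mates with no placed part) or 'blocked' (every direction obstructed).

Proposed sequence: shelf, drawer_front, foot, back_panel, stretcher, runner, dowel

1. shelf@(0, 0) [-y clear] — {shelf}
2. drawer_front@(1, 0) [+x clear] — {drawer_front, shelf}
3. foot@(1, 2) — no placed neighbour ⇒ disconnected

Invalid at step 3 (disconnected)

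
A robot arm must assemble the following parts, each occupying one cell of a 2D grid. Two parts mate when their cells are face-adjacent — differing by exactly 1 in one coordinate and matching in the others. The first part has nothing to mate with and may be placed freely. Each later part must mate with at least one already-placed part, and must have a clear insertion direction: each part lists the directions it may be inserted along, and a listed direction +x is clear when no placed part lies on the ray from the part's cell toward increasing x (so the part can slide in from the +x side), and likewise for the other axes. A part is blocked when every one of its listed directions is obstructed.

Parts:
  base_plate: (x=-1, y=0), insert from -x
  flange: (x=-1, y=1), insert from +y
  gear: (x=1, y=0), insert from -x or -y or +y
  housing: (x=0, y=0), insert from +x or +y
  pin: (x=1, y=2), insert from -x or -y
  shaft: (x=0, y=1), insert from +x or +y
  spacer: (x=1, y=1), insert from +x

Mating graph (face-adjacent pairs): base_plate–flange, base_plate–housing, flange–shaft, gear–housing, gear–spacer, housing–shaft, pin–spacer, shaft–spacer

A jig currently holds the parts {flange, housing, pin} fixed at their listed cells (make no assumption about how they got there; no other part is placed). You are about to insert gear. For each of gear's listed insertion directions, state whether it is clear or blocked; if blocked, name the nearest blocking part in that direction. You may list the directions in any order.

-x: nearest on ray is housing@(0, 0) ⇒ blocked
-y: ray from gear(1, 0) has no placed part ⇒ clear
+y: nearest on ray is pin@(1, 2) ⇒ blocked

+y: blocked by pin; -x: blocked by housing; -y: clear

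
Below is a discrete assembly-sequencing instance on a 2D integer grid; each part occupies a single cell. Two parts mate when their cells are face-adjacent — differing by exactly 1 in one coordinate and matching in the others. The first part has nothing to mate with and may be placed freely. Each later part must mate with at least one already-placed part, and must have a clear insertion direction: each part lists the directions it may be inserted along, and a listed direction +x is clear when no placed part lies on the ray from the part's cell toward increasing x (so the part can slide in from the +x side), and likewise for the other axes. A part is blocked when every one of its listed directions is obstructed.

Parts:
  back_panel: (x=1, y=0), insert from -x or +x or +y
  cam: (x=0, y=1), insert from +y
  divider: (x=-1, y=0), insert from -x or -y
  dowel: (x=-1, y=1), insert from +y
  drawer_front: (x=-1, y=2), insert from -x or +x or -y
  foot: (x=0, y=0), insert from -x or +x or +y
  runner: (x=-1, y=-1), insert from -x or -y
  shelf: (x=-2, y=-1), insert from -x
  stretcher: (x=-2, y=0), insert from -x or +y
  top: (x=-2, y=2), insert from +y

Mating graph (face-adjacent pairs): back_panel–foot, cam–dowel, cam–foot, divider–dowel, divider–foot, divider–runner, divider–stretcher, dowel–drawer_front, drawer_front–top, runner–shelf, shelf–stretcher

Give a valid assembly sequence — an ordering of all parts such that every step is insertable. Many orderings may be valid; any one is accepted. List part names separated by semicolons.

1. stretcher@(-2, 0) [-x clear] — {stretcher}
2. divider@(-1, 0) [-y clear] — {divider, stretcher}
3. foot@(0, 0) [+x clear] — {divider, foot, stretcher}
4. runner@(-1, -1) [-x clear] — {divider, foot, runner, stretcher}
5. back_panel@(1, 0) [+x clear] — {back_panel, divider, foot, runner, stretcher}
6. cam@(0, 1) [+y clear] — {back_panel, cam, divider, foot, runner, stretcher}
7. shelf@(-2, -1) [-x clear] — {back_panel, cam, divider, foot, runner, shelf, stretcher}
8. dowel@(-1, 1) [+y clear] — {back_panel, cam, divider, dowel, foot, runner, shelf, stretcher}
9. drawer_front@(-1, 2) [-x clear] — {back_panel, cam, divider, dowel, drawer_front, foot, runner, shelf, stretcher}
10. top@(-2, 2) [+y clear] — {back_panel, cam, divider, dowel, drawer_front, foot, runner, shelf, stretcher, top}

stretcher; divider; foot; runner; back_panel; cam; shelf; dowel; drawer_front; top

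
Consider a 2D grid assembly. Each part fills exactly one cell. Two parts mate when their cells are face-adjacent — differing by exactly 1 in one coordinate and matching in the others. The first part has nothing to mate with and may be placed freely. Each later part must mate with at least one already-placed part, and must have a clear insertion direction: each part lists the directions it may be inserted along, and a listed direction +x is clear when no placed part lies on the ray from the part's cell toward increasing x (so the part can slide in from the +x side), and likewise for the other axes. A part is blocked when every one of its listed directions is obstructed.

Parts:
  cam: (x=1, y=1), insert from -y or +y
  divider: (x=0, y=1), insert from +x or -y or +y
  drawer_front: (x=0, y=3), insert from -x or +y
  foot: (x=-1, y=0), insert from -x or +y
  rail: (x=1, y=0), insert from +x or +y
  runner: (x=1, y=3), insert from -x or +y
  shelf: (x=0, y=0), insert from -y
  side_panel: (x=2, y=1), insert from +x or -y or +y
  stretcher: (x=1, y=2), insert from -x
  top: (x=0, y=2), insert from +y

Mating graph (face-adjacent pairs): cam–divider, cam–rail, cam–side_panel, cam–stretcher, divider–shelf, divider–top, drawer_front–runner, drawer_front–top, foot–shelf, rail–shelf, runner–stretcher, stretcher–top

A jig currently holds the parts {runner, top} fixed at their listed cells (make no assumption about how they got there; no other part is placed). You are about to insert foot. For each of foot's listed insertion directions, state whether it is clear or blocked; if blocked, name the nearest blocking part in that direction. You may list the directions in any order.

+y: clear; -x: clear

-x: ray from foot(-1, 0) has no placed part ⇒ clear
+y: ray from foot(-1, 0) has no placed part ⇒ clear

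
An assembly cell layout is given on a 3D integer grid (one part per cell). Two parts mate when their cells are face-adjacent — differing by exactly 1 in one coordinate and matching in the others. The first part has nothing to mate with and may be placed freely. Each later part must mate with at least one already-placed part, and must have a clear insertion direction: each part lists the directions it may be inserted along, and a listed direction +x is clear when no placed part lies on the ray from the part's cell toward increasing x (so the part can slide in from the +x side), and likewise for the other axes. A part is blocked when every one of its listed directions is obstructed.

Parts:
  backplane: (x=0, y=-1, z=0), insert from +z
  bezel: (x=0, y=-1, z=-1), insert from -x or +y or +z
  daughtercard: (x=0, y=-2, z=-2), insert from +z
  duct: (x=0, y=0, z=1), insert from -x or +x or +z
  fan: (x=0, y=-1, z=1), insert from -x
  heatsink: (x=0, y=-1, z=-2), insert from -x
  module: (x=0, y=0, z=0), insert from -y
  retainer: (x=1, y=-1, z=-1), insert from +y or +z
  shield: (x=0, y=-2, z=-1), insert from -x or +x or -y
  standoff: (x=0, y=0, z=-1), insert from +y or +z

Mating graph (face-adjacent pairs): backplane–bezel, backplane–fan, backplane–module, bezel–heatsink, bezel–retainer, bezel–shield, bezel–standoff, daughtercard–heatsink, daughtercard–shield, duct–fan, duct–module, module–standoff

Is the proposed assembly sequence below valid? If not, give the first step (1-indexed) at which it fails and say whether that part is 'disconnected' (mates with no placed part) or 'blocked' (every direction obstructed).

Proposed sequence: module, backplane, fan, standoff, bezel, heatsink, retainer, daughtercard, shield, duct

1. module@(0, 0, 0) [-y clear] — {module}
2. backplane@(0, -1, 0) [+z clear] — {backplane, module}
3. fan@(0, -1, 1) [-x clear] — {backplane, fan, module}
4. standoff@(0, 0, -1) [+y clear] — {backplane, fan, module, standoff}
5. bezel@(0, -1, -1) [-x clear] — {backplane, bezel, fan, module, standoff}
6. heatsink@(0, -1, -2) [-x clear] — {backplane, bezel, fan, heatsink, module, standoff}
7. retainer@(1, -1, -1) [+y clear] — {backplane, bezel, fan, heatsink, module, retainer, standoff}
8. daughtercard@(0, -2, -2) [+z clear] — {backplane, bezel, daughtercard, fan, heatsink, module, retainer, standoff}
9. shield@(0, -2, -1) [-x clear] — {backplane, bezel, daughtercard, fan, heatsink, module, retainer, shield, standoff}
10. duct@(0, 0, 1) [-x clear] — {backplane, bezel, daughtercard, duct, fan, heatsink, module, retainer, shield, standoff}

Valid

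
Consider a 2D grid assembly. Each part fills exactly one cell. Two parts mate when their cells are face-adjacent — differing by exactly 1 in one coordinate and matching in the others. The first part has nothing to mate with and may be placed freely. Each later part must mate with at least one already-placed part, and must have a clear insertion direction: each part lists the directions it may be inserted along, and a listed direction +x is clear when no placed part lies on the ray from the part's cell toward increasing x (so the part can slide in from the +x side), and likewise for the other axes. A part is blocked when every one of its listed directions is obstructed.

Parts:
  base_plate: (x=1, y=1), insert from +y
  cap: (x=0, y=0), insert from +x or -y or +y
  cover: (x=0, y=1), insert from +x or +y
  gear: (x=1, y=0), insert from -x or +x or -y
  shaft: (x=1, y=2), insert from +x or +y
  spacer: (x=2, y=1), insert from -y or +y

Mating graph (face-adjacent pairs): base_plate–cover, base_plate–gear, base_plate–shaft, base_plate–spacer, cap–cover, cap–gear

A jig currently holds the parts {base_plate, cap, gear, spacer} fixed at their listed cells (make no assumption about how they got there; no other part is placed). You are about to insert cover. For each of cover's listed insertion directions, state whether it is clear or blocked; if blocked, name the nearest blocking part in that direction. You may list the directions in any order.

+x: nearest on ray is base_plate@(1, 1) ⇒ blocked
+y: ray from cover(0, 1) has no placed part ⇒ clear

+x: blocked by base_plate; +y: clear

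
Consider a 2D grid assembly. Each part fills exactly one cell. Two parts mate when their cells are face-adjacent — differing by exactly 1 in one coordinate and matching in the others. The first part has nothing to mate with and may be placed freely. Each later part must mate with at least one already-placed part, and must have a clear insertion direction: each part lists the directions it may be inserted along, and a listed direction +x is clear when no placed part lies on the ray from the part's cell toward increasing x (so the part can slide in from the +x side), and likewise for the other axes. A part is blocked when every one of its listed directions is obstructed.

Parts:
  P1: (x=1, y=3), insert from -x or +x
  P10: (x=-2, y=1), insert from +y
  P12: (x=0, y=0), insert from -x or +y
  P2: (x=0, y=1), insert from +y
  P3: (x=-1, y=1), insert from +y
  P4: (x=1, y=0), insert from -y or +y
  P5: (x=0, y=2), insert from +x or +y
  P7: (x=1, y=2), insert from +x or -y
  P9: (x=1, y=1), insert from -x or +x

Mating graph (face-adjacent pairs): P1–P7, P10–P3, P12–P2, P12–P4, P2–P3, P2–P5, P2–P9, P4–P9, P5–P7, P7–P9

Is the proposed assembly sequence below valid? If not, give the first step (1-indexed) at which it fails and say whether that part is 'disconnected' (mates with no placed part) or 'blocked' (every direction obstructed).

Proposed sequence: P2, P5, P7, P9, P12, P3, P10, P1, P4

Valid

1. P2@(0, 1) [+y clear] — {P2}
2. P5@(0, 2) [+x clear] — {P2, P5}
3. P7@(1, 2) [+x clear] — {P2, P5, P7}
4. P9@(1, 1) [+x clear] — {P2, P5, P7, P9}
5. P12@(0, 0) [-x clear] — {P12, P2, P5, P7, P9}
6. P3@(-1, 1) [+y clear] — {P12, P2, P3, P5, P7, P9}
7. P10@(-2, 1) [+y clear] — {P10, P12, P2, P3, P5, P7, P9}
8. P1@(1, 3) [-x clear] — {P1, P10, P12, P2, P3, P5, P7, P9}
9. P4@(1, 0) [-y clear] — {P1, P10, P12, P2, P3, P4, P5, P7, P9}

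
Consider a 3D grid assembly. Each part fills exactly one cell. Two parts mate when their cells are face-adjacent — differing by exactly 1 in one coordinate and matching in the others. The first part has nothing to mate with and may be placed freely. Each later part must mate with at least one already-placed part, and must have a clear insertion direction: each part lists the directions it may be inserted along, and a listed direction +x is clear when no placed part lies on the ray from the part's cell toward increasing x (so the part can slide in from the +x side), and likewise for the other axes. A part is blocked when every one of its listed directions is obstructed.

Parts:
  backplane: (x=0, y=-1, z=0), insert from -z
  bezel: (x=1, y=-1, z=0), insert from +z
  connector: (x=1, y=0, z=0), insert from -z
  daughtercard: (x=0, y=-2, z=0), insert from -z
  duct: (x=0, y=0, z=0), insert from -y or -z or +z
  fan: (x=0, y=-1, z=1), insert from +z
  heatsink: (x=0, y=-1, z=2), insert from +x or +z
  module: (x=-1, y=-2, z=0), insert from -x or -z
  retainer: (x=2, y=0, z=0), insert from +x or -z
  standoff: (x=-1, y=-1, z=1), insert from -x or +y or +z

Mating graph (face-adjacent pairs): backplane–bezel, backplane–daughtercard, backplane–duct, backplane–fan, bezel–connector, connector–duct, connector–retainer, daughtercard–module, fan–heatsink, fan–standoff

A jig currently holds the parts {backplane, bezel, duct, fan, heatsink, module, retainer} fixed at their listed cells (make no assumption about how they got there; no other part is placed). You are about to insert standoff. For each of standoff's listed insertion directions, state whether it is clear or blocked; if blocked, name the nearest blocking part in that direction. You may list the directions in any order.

-x: ray from standoff(-1, -1, 1) has no placed part ⇒ clear
+y: ray from standoff(-1, -1, 1) has no placed part ⇒ clear
+z: ray from standoff(-1, -1, 1) has no placed part ⇒ clear

+y: clear; +z: clear; -x: clear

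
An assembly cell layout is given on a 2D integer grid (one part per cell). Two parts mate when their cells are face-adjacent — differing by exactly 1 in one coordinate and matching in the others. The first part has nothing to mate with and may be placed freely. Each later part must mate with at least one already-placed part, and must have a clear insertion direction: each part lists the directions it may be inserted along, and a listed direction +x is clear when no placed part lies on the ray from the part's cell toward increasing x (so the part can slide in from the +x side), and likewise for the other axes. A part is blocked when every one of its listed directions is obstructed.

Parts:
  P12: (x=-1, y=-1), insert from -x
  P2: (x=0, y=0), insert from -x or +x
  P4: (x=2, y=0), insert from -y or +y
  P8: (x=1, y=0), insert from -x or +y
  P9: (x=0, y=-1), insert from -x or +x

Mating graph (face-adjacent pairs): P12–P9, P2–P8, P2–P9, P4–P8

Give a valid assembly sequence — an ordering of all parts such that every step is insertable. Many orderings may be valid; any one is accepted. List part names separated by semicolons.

P4; P8; P2; P9; P12

1. P4@(2, 0) [-y clear] — {P4}
2. P8@(1, 0) [-x clear] — {P4, P8}
3. P2@(0, 0) [-x clear] — {P2, P4, P8}
4. P9@(0, -1) [-x clear] — {P2, P4, P8, P9}
5. P12@(-1, -1) [-x clear] — {P12, P2, P4, P8, P9}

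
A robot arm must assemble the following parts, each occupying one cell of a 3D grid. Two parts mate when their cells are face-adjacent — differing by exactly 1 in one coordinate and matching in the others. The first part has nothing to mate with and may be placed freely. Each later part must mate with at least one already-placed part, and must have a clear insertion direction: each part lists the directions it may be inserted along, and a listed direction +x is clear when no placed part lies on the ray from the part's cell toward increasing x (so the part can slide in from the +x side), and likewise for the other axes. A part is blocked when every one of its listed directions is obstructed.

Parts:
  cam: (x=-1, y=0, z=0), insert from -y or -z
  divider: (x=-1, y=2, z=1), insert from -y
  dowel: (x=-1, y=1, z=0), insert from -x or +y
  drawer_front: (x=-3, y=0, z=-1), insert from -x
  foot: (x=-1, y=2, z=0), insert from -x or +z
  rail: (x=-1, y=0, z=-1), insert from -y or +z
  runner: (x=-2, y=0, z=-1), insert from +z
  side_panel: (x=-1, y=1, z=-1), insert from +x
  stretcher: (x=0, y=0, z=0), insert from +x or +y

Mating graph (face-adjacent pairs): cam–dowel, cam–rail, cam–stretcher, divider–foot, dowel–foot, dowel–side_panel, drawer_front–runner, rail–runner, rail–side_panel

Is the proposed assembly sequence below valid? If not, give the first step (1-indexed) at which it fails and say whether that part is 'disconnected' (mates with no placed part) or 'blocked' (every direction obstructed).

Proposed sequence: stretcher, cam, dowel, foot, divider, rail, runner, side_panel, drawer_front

Valid

1. stretcher@(0, 0, 0) [+x clear] — {stretcher}
2. cam@(-1, 0, 0) [-y clear] — {cam, stretcher}
3. dowel@(-1, 1, 0) [-x clear] — {cam, dowel, stretcher}
4. foot@(-1, 2, 0) [-x clear] — {cam, dowel, foot, stretcher}
5. divider@(-1, 2, 1) [-y clear] — {cam, divider, dowel, foot, stretcher}
6. rail@(-1, 0, -1) [-y clear] — {cam, divider, dowel, foot, rail, stretcher}
7. runner@(-2, 0, -1) [+z clear] — {cam, divider, dowel, foot, rail, runner, stretcher}
8. side_panel@(-1, 1, -1) [+x clear] — {cam, divider, dowel, foot, rail, runner, side_panel, stretcher}
9. drawer_front@(-3, 0, -1) [-x clear] — {cam, divider, dowel, drawer_front, foot, rail, runner, side_panel, stretcher}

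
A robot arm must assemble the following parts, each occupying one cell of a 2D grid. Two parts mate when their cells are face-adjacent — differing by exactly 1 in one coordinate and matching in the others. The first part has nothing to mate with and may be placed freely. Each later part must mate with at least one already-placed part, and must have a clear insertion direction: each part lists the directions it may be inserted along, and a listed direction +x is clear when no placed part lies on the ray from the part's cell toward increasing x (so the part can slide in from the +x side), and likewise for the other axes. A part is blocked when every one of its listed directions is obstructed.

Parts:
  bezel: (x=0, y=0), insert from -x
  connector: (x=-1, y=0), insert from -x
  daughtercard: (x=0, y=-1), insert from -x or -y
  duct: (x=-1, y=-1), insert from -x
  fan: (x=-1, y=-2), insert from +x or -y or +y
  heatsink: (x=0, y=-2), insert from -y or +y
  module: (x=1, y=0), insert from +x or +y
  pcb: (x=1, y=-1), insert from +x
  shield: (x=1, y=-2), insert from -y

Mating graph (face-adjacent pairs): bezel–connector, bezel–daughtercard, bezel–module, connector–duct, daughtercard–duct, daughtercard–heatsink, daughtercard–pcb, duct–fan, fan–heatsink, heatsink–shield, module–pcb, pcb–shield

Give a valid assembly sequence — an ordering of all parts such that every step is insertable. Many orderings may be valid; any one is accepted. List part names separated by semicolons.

pcb; daughtercard; duct; fan; bezel; connector; module; heatsink; shield

1. pcb@(1, -1) [+x clear] — {pcb}
2. daughtercard@(0, -1) [-x clear] — {daughtercard, pcb}
3. duct@(-1, -1) [-x clear] — {daughtercard, duct, pcb}
4. fan@(-1, -2) [+x clear] — {daughtercard, duct, fan, pcb}
5. bezel@(0, 0) [-x clear] — {bezel, daughtercard, duct, fan, pcb}
6. connector@(-1, 0) [-x clear] — {bezel, connector, daughtercard, duct, fan, pcb}
7. module@(1, 0) [+x clear] — {bezel, connector, daughtercard, duct, fan, module, pcb}
8. heatsink@(0, -2) [-y clear] — {bezel, connector, daughtercard, duct, fan, heatsink, module, pcb}
9. shield@(1, -2) [-y clear] — {bezel, connector, daughtercard, duct, fan, heatsink, module, pcb, shield}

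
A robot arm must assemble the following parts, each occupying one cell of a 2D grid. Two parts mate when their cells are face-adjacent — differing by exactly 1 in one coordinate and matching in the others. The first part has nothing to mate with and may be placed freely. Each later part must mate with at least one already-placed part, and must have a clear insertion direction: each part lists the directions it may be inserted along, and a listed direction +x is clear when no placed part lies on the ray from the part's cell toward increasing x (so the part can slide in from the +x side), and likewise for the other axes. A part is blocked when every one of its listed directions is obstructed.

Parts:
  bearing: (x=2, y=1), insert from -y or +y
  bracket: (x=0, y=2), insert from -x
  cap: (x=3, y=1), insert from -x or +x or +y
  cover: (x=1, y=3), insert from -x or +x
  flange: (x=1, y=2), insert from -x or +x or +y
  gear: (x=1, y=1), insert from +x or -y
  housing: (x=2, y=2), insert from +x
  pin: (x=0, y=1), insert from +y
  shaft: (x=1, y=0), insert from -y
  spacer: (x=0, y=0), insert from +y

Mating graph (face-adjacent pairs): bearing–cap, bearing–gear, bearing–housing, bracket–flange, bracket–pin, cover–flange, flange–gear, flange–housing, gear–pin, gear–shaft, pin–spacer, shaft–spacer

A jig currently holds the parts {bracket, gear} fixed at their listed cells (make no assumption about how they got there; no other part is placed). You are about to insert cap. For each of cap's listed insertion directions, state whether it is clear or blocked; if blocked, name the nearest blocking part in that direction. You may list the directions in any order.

+x: clear; +y: clear; -x: blocked by gear

-x: nearest on ray is gear@(1, 1) ⇒ blocked
+x: ray from cap(3, 1) has no placed part ⇒ clear
+y: ray from cap(3, 1) has no placed part ⇒ clear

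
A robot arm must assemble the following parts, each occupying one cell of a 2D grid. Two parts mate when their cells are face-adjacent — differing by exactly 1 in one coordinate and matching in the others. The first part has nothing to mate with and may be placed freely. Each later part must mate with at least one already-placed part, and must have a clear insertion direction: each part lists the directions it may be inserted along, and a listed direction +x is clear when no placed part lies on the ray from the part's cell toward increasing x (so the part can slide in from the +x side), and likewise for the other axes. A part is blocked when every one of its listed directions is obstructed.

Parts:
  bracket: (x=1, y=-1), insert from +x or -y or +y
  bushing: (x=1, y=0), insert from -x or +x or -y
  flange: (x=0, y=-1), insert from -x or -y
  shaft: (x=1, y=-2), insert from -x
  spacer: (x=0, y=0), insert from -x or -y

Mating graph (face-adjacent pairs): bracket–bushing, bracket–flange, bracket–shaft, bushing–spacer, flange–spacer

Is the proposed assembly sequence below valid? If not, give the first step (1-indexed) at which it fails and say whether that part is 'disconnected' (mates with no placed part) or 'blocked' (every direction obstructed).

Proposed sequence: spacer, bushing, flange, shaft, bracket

Invalid at step 4 (disconnected)

1. spacer@(0, 0) [-x clear] — {spacer}
2. bushing@(1, 0) [+x clear] — {bushing, spacer}
3. flange@(0, -1) [-x clear] — {bushing, flange, spacer}
4. shaft@(1, -2) — no placed neighbour ⇒ disconnected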